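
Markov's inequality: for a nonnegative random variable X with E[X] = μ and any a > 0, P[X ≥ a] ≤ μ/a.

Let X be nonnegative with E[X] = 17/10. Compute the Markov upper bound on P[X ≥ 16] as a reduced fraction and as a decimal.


μ = E[X] = 17/10, a = 16.
Markov: P[X ≥ 16] ≤ μ/a = (17/10)/16 = 17/160.
Numerically: ≈ 0.10625.
(Since a = 16 > μ = 1.70000, the bound 17/160 is < 1 and informative.)

P[X ≥ 16] ≤ 17/160 ≈ 0.10625.


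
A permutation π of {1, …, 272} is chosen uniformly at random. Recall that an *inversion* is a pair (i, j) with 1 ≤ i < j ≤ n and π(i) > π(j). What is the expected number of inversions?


Write X = Σ X_I over the C(272, 2) = 36856 pairs i < j, with X_I the indicator of one inversion.
There are 36856 indicators.
For each fixed pair i < j, the values π(i) and π(j) are two distinct elements of {1, …, 272} in uniformly random order; by symmetry P[π(i) > π(j)] = 1/2.
By linearity: E[X] = 36856 · (1/2) = C(272, 2) · (1/2) = 36856/2 = 18428 ≈ 18428.000000.

E[X] = 18428 = 18428.000000.


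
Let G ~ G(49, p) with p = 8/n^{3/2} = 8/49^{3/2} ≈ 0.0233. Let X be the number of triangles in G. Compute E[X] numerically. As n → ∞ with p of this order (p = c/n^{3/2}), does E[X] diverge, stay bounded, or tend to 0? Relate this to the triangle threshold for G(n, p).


Number of potential triangles: C(49, 3) = 18424.
Each occurs with probability p³ ≈ (0.0233)³ ≈ 1.26878e-05.
By linearity: E[X] = C(49, 3)·p³ ≈ 18424 · 1.26878e-05 ≈ 0.234.
Since α = 3/2 > 1, p = c/n^{3/2} = o(1/n) is below the triangle threshold p ~ 1/n. Asymptotically E[X] ~ (c³/6)·n^{3(1−α)} = (8³/6)·n^{-1.5} → 0, so by Markov's inequality G has no triangles w.h.p.

E[X] ≈ 0.234; in regime p = Θ(1/n^{3/2}) E[X] tends to 0 (below the triangle threshold p ~ 1/n).


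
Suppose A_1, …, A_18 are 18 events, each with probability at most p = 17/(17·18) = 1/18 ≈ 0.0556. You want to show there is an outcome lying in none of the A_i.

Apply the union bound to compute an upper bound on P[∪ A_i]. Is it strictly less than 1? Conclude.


Union bound: P[∪_{i=1}^{18} A_i] ≤ Σ_i P[A_i] ≤ 18·p = 18·(1/18) = 1.
Numerically: 1 ≈ 1.0000.
Is 1 < 1? NO.
Since the bound 1 is ≥ 1, the union bound is uninformative here; it does NOT by itself certify existence.

18·p = 1 ≈ 1.0000; existence NOT certified by the union bound.


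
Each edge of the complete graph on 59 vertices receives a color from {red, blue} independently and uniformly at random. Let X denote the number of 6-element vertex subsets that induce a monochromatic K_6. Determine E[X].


Let X = Σ_S X_S over the C(59, 6) = 45057474 subsets S of size 6, where X_S = 1 if the K_6 on S is monochromatic.
For a fixed S, the K_6 on S has C(6, 2) = 15 edges. P[all 15 edges red] = (1/2)^15, and likewise for blue, so P[monochromatic] = 2·(1/2)^15 = 2^{1 − 15} = 1/16384.
Summing: E[X] = C(59, 6) · 2^{1 − 15} = 45057474 · 1/16384 = 22528737/8192.
Numerically: E[X] ≈ 2750.0900.

E[X] = C(59,6)·2^(1−C(6,2)) = 22528737/8192 ≈ 2750.0900.


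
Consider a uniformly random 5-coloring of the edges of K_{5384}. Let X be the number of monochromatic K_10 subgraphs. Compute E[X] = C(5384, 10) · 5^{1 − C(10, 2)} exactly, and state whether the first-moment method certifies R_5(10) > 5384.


E[X] = C(5384, 10) · 5^{1 − 45} = 5593137120741932124090737609600 · 5^{−44} = 5593137120741932124090737609600/5684341886080801486968994140625.
As a reduced fraction: E[X] = 223725484829677284963629504384/227373675443232059478759765625 ≈ 0.983955.
Is E[X] < 1? YES.
Since E[X] < 1, there exists a 5-coloring of K_{5384} with no monochromatic K_10; hence R_5(10) > 5384.

E[X] = 223725484829677284963629504384/227373675443232059478759765625 ≈ 0.983955; E[X] < 1, so R_5(10) > 5384.


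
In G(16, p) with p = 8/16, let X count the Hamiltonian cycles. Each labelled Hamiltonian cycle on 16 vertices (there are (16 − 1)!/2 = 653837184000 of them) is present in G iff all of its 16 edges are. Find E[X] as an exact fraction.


K_16 has (16 − 1)!/2 = 653837184000 labelled Hamiltonian cycles.
For each such Hamiltonian cycle H, let X_H = 1 if all 16 edges of H are present in G. Then P[X_H = 1] = p^{16} = (1/2)^{16} = 1/65536.
Summing the indicators: E[X] = Σ_H E[X_H] = 653837184000 · p^{16} = 653837184000 · 1/65536 = 638512875/64.
Numerically: E[X] ≈ 9.97676e+06.

E[X] = 653837184000 · (1/2)^{16} = 638512875/64 ≈ 9.97676e+06.


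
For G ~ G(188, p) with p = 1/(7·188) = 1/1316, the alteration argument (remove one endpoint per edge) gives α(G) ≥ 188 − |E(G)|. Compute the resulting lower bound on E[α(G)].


E[|E(G)|] = C(188, 2)·p = 17578 · (1/1316) = 187/14.
E[α(G)] ≥ n − E[|E(G)|] = 188 − 187/14 = 2445/14.
Numerically: ≈ 174.643.
(This is only a lower bound; the true E[α(G)] may be larger.)

E[α(G)] ≥ 2445/14 ≈ 174.643.


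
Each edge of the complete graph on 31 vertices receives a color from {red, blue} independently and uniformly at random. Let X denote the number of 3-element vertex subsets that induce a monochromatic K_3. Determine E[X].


Let X = Σ_S X_S over the C(31, 3) = 4495 subsets S of size 3, where X_S = 1 if the K_3 on S is monochromatic.
For a fixed S, the K_3 on S has C(3, 2) = 3 edges. P[all 3 edges red] = (1/2)^3, and likewise for blue, so P[monochromatic] = 2·(1/2)^3 = 2^{1 − 3} = 1/4.
Summing: E[X] = C(31, 3) · 2^{1 − 3} = 4495 · 1/4 = 4495/4.
Numerically: E[X] ≈ 1123.750000.

E[X] = C(31,3)·2^(1−C(3,2)) = 4495/4 ≈ 1123.750000.


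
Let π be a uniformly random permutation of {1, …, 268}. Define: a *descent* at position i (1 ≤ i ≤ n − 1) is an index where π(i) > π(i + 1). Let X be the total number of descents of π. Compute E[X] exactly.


Write X = Σ X_I over i = 1, …, 267, with X_I the indicator of one descent.
There are 267 indicators.
For each fixed i, the pair (π(i), π(i+1)) is a uniformly random ordered pair of distinct values from {1, …, 268}; by symmetry P[π(i) > π(i+1)] = 1/2.
By linearity: E[X] = 267 · (1/2) = (268 − 1) · (1/2) = 267/2 ≈ 133.500000.

E[X] = 267/2 = 133.500000.


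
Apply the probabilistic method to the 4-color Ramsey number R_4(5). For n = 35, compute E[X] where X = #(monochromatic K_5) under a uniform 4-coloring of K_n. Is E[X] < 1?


E[X] = C(35, 5) · 4^{1 − 10} = 324632 · 4^{−9} = 324632/262144.
As a reduced fraction: E[X] = 40579/32768 ≈ 1.2383728.
Is E[X] < 1? NO.
Since E[X] ≥ 1, the first-moment bound is inconclusive at n = 35; it does NOT by itself certify R_4(5) > 35.

E[X] = 40579/32768 ≈ 1.2383728; E[X] ≥ 1; first-moment method inconclusive here.


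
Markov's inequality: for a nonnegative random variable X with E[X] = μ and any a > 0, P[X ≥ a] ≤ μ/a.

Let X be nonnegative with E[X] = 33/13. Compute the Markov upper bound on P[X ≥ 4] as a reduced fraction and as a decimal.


μ = E[X] = 33/13, a = 4.
Markov: P[X ≥ 4] ≤ μ/a = (33/13)/4 = 33/52.
Numerically: ≈ 0.6346.
(Since a = 4 > μ = 2.5385, the bound 33/52 is < 1 and informative.)

P[X ≥ 4] ≤ 33/52 ≈ 0.6346.


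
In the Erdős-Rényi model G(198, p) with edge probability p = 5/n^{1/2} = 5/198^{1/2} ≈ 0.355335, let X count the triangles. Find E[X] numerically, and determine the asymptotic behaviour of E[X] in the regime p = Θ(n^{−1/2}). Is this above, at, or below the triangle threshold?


Number of potential triangles: C(198, 3) = 1274196.
Each occurs with probability p³ ≈ (0.355335)³ ≈ 4.48654706e-02.
By linearity: E[X] = C(198, 3)·p³ ≈ 1274196 · 4.48654706e-02 ≈ 57167.403194.
Since α = 1/2 < 1, p = c/n^{1/2} ≫ 1/n is above the triangle threshold p ~ 1/n. Asymptotically E[X] ~ (c³/6)·n^{3(1−α)} = (5³/6)·n^{1.5} → ∞; triangles are abundant w.h.p.

E[X] ≈ 57167.403194; in regime p = Θ(1/n^{1/2}) E[X] diverges (above the triangle threshold p ~ 1/n).


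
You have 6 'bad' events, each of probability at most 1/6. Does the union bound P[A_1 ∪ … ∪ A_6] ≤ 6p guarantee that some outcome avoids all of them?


Union bound: P[∪_{i=1}^{6} A_i] ≤ Σ_i P[A_i] ≤ 6·p = 6·(1/6) = 1.
Numerically: 1 ≈ 1.000000.
Is 1 < 1? NO.
Since the bound 1 is ≥ 1, the union bound is uninformative here; it does NOT by itself certify existence.

6·p = 1 ≈ 1.000000; existence NOT certified by the union bound.


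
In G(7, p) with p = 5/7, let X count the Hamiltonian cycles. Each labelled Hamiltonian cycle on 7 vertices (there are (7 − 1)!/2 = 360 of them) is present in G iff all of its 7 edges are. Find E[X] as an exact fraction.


K_7 has (7 − 1)!/2 = 360 labelled Hamiltonian cycles.
For each such Hamiltonian cycle H, let X_H = 1 if all 7 edges of H are present in G. Then P[X_H = 1] = p^{7} = (5/7)^{7} = 78125/823543.
Summing the indicators: E[X] = Σ_H E[X_H] = 360 · p^{7} = 360 · 78125/823543 = 28125000/823543.
Numerically: E[X] ≈ 34.15.

E[X] = 360 · (5/7)^{7} = 28125000/823543 ≈ 34.15.


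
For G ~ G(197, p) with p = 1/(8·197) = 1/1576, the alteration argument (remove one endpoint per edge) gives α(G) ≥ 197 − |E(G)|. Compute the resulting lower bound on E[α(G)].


E[|E(G)|] = C(197, 2)·p = 19306 · (1/1576) = 49/4.
E[α(G)] ≥ n − E[|E(G)|] = 197 − 49/4 = 739/4.
Numerically: ≈ 184.750000.
(This is only a lower bound; the true E[α(G)] may be larger.)

E[α(G)] ≥ 739/4 ≈ 184.750000.


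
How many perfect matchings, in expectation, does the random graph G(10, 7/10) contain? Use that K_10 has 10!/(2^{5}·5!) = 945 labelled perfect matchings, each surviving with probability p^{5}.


K_10 has 10!/(2^{5}·5!) = 945 labelled perfect matchings.
For each such perfect matching H, let X_H = 1 if all 5 edges of H are present in G. Then P[X_H = 1] = p^{5} = (7/10)^{5} = 16807/100000.
By linearity of expectation: E[X] = Σ_H E[X_H] = 945 · p^{5} = 945 · 16807/100000 = 3176523/20000.
Numerically: E[X] ≈ 158.826.

E[X] = 945 · (7/10)^{5} = 3176523/20000 ≈ 158.826.


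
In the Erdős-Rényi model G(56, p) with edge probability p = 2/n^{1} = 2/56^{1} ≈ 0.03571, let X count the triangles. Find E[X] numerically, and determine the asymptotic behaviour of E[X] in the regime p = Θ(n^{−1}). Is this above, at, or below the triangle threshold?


Number of potential triangles: C(56, 3) = 27720.
Each occurs with probability p³ ≈ (0.03571)³ ≈ 4.555394e-05.
By linearity: E[X] = C(56, 3)·p³ ≈ 27720 · 4.555394e-05 ≈ 1.2628.
Here α = 1, so p = 2/n is exactly at the triangle threshold p ~ 1/n. Asymptotically E[X] → c³/6 = 2³/6 = 4/3 ≈ 1.3333, a bounded constant. In this regime the triangle count is asymptotically Poisson(c³/6).

E[X] ≈ 1.2628; in regime p = Θ(1/n^{1}) E[X] stays bounded (at the triangle threshold p ~ 1/n).


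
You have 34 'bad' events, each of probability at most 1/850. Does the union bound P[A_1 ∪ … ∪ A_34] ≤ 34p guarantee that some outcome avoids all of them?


Union bound: P[∪_{i=1}^{34} A_i] ≤ Σ_i P[A_i] ≤ 34·p = 34·(1/850) = 1/25.
Numerically: 1/25 ≈ 0.0400.
Is 1/25 < 1? YES.
Since P[∪ A_i] ≤ 1/25 < 1, the complement has P[∩ A_i^c] ≥ 1 − 1/25 = 24/25 > 0, so some outcome avoids every A_i.

34·p = 1/25 ≈ 0.0400; existence CERTIFIED by the union bound.


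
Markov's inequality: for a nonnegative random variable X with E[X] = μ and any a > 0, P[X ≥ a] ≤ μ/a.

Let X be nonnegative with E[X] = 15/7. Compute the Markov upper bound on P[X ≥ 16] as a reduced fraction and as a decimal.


μ = E[X] = 15/7, a = 16.
Markov: P[X ≥ 16] ≤ μ/a = (15/7)/16 = 15/112.
Numerically: ≈ 0.13393.
(Since a = 16 > μ = 2.14286, the bound 15/112 is < 1 and informative.)

P[X ≥ 16] ≤ 15/112 ≈ 0.13393.


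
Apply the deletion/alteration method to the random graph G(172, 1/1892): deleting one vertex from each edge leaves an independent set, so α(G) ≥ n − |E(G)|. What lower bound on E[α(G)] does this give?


E[|E(G)|] = C(172, 2)·p = 14706 · (1/1892) = 171/22.
E[α(G)] ≥ n − E[|E(G)|] = 172 − 171/22 = 3613/22.
Numerically: ≈ 164.2273.
(This is only a lower bound; the true E[α(G)] may be larger.)

E[α(G)] ≥ 3613/22 ≈ 164.2273.


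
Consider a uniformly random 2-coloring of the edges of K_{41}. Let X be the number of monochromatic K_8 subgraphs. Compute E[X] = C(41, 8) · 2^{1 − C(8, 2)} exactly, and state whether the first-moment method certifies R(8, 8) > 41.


E[X] = C(41, 8) · 2^{1 − 28} = 95548245 · 2^{−27} = 95548245/134217728.
As a reduced fraction: E[X] = 95548245/134217728 ≈ 0.7118899.
Is E[X] < 1? YES.
Since E[X] < 1, there exists a 2-coloring of K_{41} with no monochromatic K_8; hence R(8, 8) > 41.

E[X] = 95548245/134217728 ≈ 0.7118899; E[X] < 1, so R(8, 8) > 41.


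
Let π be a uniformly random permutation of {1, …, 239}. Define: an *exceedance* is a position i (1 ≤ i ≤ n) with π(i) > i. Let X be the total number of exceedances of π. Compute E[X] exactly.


Write X = Σ_{i=1}^{239} X_i, where X_i = 1_{π(i) > i}.
For each fixed i, π(i) is uniform over {1, …, 239} (marginal of a uniform permutation), so P[π(i) > i] = (n − i)/n. Summing: Σ_{i=1}^{239} (n − i)/n = (0 + 1 + … + 238)/239 = 239(239 − 1)/(2·239) = (239 − 1)/2.
Hence E[X] = Σ_{i=1}^{239} (239 − i)/239 = 119 ≈ 119.0000.

E[X] = 119 = 119.0000.


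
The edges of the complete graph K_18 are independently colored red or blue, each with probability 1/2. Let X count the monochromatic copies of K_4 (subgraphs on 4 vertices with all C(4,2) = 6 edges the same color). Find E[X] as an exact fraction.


Let X = Σ_S X_S over the C(18, 4) = 3060 subsets S of size 4, where X_S = 1 if the K_4 on S is monochromatic.
For a fixed S, the K_4 on S has C(4, 2) = 6 edges. P[all 6 edges red] = (1/2)^6, and likewise for blue, so P[monochromatic] = 2·(1/2)^6 = 2^{1 − 6} = 1/32.
By linearity of expectation: E[X] = C(18, 4) · 2^{1 − 6} = 3060 · 1/32 = 765/8.
Numerically: E[X] ≈ 95.6250.

E[X] = C(18,4)·2^(1−C(4,2)) = 765/8 ≈ 95.6250.


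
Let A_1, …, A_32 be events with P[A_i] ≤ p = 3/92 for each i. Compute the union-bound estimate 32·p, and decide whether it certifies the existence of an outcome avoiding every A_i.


Union bound: P[∪_{i=1}^{32} A_i] ≤ Σ_i P[A_i] ≤ 32·p = 32·(3/92) = 24/23.
Numerically: 24/23 ≈ 1.043478.
Is 24/23 < 1? NO.
Since the bound 24/23 is ≥ 1, the union bound is uninformative here; it does NOT by itself certify existence.

32·p = 24/23 ≈ 1.043478; existence NOT certified by the union bound.


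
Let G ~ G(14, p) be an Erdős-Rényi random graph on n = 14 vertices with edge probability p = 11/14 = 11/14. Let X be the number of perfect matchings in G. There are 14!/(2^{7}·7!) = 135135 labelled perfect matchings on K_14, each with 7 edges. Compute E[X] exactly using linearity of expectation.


K_14 has 14!/(2^{7}·7!) = 135135 labelled perfect matchings.
For each such perfect matching H, let X_H = 1 if all 7 edges of H are present in G. Then P[X_H = 1] = p^{7} = (11/14)^{7} = 19487171/105413504.
Summing the indicators: E[X] = Σ_H E[X_H] = 135135 · p^{7} = 135135 · 19487171/105413504 = 376199836155/15059072.
Numerically: E[X] ≈ 24982.

E[X] = 135135 · (11/14)^{7} = 376199836155/15059072 ≈ 24982.


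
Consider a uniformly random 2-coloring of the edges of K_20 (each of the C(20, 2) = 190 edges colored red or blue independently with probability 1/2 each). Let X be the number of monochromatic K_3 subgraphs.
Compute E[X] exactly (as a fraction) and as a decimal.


Let X = Σ_S X_S over the C(20, 3) = 1140 subsets S of size 3, where X_S = 1 if the K_3 on S is monochromatic.
For a fixed S, the K_3 on S has C(3, 2) = 3 edges. P[all 3 edges red] = (1/2)^3, and likewise for blue, so P[monochromatic] = 2·(1/2)^3 = 2^{1 − 3} = 1/4.
Summing: E[X] = C(20, 3) · 2^{1 − 3} = 1140 · 1/4 = 285.
Numerically: E[X] ≈ 285.0000.

E[X] = C(20,3)·2^(1−C(3,2)) = 285 ≈ 285.0000.


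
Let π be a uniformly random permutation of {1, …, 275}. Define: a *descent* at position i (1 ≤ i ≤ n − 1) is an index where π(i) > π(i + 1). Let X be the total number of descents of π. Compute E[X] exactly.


Write X = Σ X_I over i = 1, …, 274, with X_I the indicator of one descent.
There are 274 indicators.
For each fixed i, the pair (π(i), π(i+1)) is a uniformly random ordered pair of distinct values from {1, …, 275}; by symmetry P[π(i) > π(i+1)] = 1/2.
By linearity: E[X] = 274 · (1/2) = (275 − 1) · (1/2) = 137 ≈ 137.000.

E[X] = 137 = 137.000.


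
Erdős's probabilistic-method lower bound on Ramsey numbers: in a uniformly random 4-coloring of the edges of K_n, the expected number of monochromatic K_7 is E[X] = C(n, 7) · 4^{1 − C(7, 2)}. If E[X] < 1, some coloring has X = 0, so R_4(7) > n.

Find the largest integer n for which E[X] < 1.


We need C(n, 7) · 4^{1 − 21} < 1, i.e. C(n, 7) < 4^{21 − 1} = 1099511627776.
Check values of n near the boundary:
  n = 176: C(176, 7) = 919790691600; 919790691600 < 1099511627776? YES
  n = 177: C(177, 7) = 957664425960; 957664425960 < 1099511627776? YES
  n = 178: C(178, 7) = 996867063280; 996867063280 < 1099511627776? YES
  n = 179: C(179, 7) = 1037437234460; 1037437234460 < 1099511627776? YES
  n = 180: C(180, 7) = 1079414463600; 1079414463600 < 1099511627776? YES
  n = 181: C(181, 7) = 1122839183400; 1122839183400 < 1099511627776? NO
The largest n with C(n, 7) < 1099511627776 is n = 180 (where E[X] = 67463403975/68719476736 ≈ 0.9817). Hence R_4(7) > 180, i.e. R_4(7) ≥ 181.

Largest n = 180; hence R_4(7) > 180.


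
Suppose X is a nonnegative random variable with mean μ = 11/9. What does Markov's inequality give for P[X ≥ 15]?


μ = E[X] = 11/9, a = 15.
Markov: P[X ≥ 15] ≤ μ/a = (11/9)/15 = 11/135.
Numerically: ≈ 0.081481.
(Since a = 15 > μ = 1.222222, the bound 11/135 is < 1 and informative.)

P[X ≥ 15] ≤ 11/135 ≈ 0.081481.


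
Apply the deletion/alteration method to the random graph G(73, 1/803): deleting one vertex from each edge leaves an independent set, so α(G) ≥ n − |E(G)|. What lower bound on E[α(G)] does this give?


E[|E(G)|] = C(73, 2)·p = 2628 · (1/803) = 36/11.
E[α(G)] ≥ n − E[|E(G)|] = 73 − 36/11 = 767/11.
Numerically: ≈ 69.727273.
(This is only a lower bound; the true E[α(G)] may be larger.)

E[α(G)] ≥ 767/11 ≈ 69.727273.


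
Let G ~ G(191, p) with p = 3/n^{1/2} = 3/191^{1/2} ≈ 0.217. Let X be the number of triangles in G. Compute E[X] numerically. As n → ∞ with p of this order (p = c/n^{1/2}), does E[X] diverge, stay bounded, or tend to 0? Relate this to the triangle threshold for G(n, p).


Number of potential triangles: C(191, 3) = 1143135.
Each occurs with probability p³ ≈ (0.217)³ ≈ 1.02285e-02.
By linearity: E[X] = C(191, 3)·p³ ≈ 1143135 · 1.02285e-02 ≈ 11692.604.
Since α = 1/2 < 1, p = c/n^{1/2} ≫ 1/n is above the triangle threshold p ~ 1/n. Asymptotically E[X] ~ (c³/6)·n^{3(1−α)} = (3³/6)·n^{1.5} → ∞; triangles are abundant w.h.p.

E[X] ≈ 11692.604; in regime p = Θ(1/n^{1/2}) E[X] diverges (above the triangle threshold p ~ 1/n).


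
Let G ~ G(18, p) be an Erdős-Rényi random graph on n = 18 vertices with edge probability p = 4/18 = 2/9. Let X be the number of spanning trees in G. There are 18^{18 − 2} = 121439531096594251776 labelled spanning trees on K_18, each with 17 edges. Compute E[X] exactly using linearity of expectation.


K_18 has 18^{18 − 2} = 121439531096594251776 labelled spanning trees.
For each such spanning tree H, let X_H = 1 if all 17 edges of H are present in G. Then P[X_H = 1] = p^{17} = (2/9)^{17} = 131072/16677181699666569.
By linearity of expectation: E[X] = Σ_H E[X_H] = 121439531096594251776 · p^{17} = 121439531096594251776 · 131072/16677181699666569 = 8589934592/9.
Numerically: E[X] ≈ 9.5444e+08.

E[X] = 121439531096594251776 · (2/9)^{17} = 8589934592/9 ≈ 9.5444e+08.


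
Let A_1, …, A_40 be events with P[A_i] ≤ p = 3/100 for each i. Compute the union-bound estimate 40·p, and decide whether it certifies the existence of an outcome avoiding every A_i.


Union bound: P[∪_{i=1}^{40} A_i] ≤ Σ_i P[A_i] ≤ 40·p = 40·(3/100) = 6/5.
Numerically: 6/5 ≈ 1.200.
Is 6/5 < 1? NO.
Since the bound 6/5 is ≥ 1, the union bound is uninformative here; it does NOT by itself certify existence.

40·p = 6/5 ≈ 1.200; existence NOT certified by the union bound.


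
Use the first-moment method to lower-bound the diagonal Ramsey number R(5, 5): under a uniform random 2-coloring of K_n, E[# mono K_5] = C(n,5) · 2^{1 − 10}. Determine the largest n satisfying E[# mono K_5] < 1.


We need C(n, 5) · 2^{1 − 10} < 1, i.e. C(n, 5) < 2^{10 − 1} = 512.
Check values of n near the boundary:
  n = 8: C(8, 5) = 56; 56 < 512? YES
  n = 9: C(9, 5) = 126; 126 < 512? YES
  n = 10: C(10, 5) = 252; 252 < 512? YES
  n = 11: C(11, 5) = 462; 462 < 512? YES
  n = 12: C(12, 5) = 792; 792 < 512? NO
  n = 13: C(13, 5) = 1287; 1287 < 512? NO
  n = 14: C(14, 5) = 2002; 2002 < 512? NO
The largest n with C(n, 5) < 512 is n = 11 (where E[X] = 231/256 ≈ 0.90234). Hence R(5, 5) > 11, i.e. R(5, 5) ≥ 12.

Largest n = 11; hence R(5, 5) > 11.


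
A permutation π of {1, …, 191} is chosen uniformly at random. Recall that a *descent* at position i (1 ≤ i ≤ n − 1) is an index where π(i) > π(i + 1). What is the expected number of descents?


Write X = Σ X_I over i = 1, …, 190, with X_I the indicator of one descent.
There are 190 indicators.
For each fixed i, the pair (π(i), π(i+1)) is a uniformly random ordered pair of distinct values from {1, …, 191}; by symmetry P[π(i) > π(i+1)] = 1/2.
By linearity: E[X] = 190 · (1/2) = (191 − 1) · (1/2) = 95 ≈ 95.000000.

E[X] = 95 = 95.000000.


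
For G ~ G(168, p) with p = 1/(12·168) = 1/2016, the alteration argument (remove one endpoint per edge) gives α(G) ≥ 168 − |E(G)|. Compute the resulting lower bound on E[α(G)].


E[|E(G)|] = C(168, 2)·p = 14028 · (1/2016) = 167/24.
E[α(G)] ≥ n − E[|E(G)|] = 168 − 167/24 = 3865/24.
Numerically: ≈ 161.04167.
(This is only a lower bound; the true E[α(G)] may be larger.)

E[α(G)] ≥ 3865/24 ≈ 161.04167.


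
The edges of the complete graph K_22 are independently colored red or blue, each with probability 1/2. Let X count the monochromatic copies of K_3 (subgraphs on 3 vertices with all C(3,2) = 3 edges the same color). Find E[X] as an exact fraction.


Let X = Σ_S X_S over the C(22, 3) = 1540 subsets S of size 3, where X_S = 1 if the K_3 on S is monochromatic.
For a fixed S, the K_3 on S has C(3, 2) = 3 edges. P[all 3 edges red] = (1/2)^3, and likewise for blue, so P[monochromatic] = 2·(1/2)^3 = 2^{1 − 3} = 1/4.
By linearity of expectation: E[X] = C(22, 3) · 2^{1 − 3} = 1540 · 1/4 = 385.
Numerically: E[X] ≈ 385.00000.

E[X] = C(22,3)·2^(1−C(3,2)) = 385 ≈ 385.00000.


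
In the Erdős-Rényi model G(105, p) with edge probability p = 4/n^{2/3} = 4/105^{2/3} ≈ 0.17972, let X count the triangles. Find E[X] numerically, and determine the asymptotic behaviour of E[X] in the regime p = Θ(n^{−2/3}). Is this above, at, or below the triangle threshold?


Number of potential triangles: C(105, 3) = 187460.
Each occurs with probability p³ ≈ (0.17972)³ ≈ 5.8049887e-03.
By linearity: E[X] = C(105, 3)·p³ ≈ 187460 · 5.8049887e-03 ≈ 1088.20317.
Since α = 2/3 < 1, p = c/n^{2/3} ≫ 1/n is above the triangle threshold p ~ 1/n. Asymptotically E[X] ~ (c³/6)·n^{3(1−α)} = (4³/6)·n^{1} → ∞; triangles are abundant w.h.p.

E[X] ≈ 1088.20317; in regime p = Θ(1/n^{2/3}) E[X] diverges (above the triangle threshold p ~ 1/n).


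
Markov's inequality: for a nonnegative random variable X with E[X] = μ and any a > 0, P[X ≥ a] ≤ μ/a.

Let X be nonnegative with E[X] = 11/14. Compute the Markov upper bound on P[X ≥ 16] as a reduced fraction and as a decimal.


μ = E[X] = 11/14, a = 16.
Markov: P[X ≥ 16] ≤ μ/a = (11/14)/16 = 11/224.
Numerically: ≈ 0.04911.
(Since a = 16 > μ = 0.78571, the bound 11/224 is < 1 and informative.)

P[X ≥ 16] ≤ 11/224 ≈ 0.04911.


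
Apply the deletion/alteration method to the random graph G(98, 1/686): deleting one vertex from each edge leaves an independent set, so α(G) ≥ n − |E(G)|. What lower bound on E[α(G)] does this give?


E[|E(G)|] = C(98, 2)·p = 4753 · (1/686) = 97/14.
E[α(G)] ≥ n − E[|E(G)|] = 98 − 97/14 = 1275/14.
Numerically: ≈ 91.071.
(This is only a lower bound; the true E[α(G)] may be larger.)

E[α(G)] ≥ 1275/14 ≈ 91.071.


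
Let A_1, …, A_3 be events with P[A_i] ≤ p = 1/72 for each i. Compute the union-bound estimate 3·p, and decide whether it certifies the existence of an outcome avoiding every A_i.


Union bound: P[∪_{i=1}^{3} A_i] ≤ Σ_i P[A_i] ≤ 3·p = 3·(1/72) = 1/24.
Numerically: 1/24 ≈ 0.0417.
Is 1/24 < 1? YES.
Since P[∪ A_i] ≤ 1/24 < 1, the complement has P[∩ A_i^c] ≥ 1 − 1/24 = 23/24 > 0, so some outcome avoids every A_i.

3·p = 1/24 ≈ 0.0417; existence CERTIFIED by the union bound.


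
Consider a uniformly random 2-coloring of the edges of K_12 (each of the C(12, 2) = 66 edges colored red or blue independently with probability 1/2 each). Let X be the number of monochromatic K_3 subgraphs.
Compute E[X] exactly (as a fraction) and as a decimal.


Let X = Σ_S X_S over the C(12, 3) = 220 subsets S of size 3, where X_S = 1 if the K_3 on S is monochromatic.
For a fixed S, the K_3 on S has C(3, 2) = 3 edges. P[all 3 edges red] = (1/2)^3, and likewise for blue, so P[monochromatic] = 2·(1/2)^3 = 2^{1 − 3} = 1/4.
By linearity: E[X] = C(12, 3) · 2^{1 − 3} = 220 · 1/4 = 55.
Numerically: E[X] ≈ 55.000000.

E[X] = C(12,3)·2^(1−C(3,2)) = 55 ≈ 55.000000.


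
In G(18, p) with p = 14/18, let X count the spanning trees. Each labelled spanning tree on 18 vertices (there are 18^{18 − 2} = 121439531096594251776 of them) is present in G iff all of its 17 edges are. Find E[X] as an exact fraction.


K_18 has 18^{18 − 2} = 121439531096594251776 labelled spanning trees.
For each such spanning tree H, let X_H = 1 if all 17 edges of H are present in G. Then P[X_H = 1] = p^{17} = (7/9)^{17} = 232630513987207/16677181699666569.
Summing the indicators: E[X] = Σ_H E[X_H] = 121439531096594251776 · p^{17} = 121439531096594251776 · 232630513987207/16677181699666569 = 15245673364665597952/9.
Numerically: E[X] ≈ 1.69e+18.

E[X] = 121439531096594251776 · (7/9)^{17} = 15245673364665597952/9 ≈ 1.69e+18.


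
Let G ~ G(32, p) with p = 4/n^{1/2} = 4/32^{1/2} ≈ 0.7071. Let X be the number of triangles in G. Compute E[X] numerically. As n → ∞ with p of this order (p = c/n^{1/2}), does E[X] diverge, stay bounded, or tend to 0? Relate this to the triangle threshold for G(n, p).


Number of potential triangles: C(32, 3) = 4960.
Each occurs with probability p³ ≈ (0.7071)³ ≈ 3.535534e-01.
By linearity: E[X] = C(32, 3)·p³ ≈ 4960 · 3.535534e-01 ≈ 1753.6248.
Since α = 1/2 < 1, p = c/n^{1/2} ≫ 1/n is above the triangle threshold p ~ 1/n. Asymptotically E[X] ~ (c³/6)·n^{3(1−α)} = (4³/6)·n^{1.5} → ∞; triangles are abundant w.h.p.

E[X] ≈ 1753.6248; in regime p = Θ(1/n^{1/2}) E[X] diverges (above the triangle threshold p ~ 1/n).


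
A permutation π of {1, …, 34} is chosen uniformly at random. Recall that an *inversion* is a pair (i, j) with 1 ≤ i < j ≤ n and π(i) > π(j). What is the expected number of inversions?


Write X = Σ X_I over the C(34, 2) = 561 pairs i < j, with X_I the indicator of one inversion.
There are 561 indicators.
For each fixed pair i < j, the values π(i) and π(j) are two distinct elements of {1, …, 34} in uniformly random order; by symmetry P[π(i) > π(j)] = 1/2.
By linearity: E[X] = 561 · (1/2) = C(34, 2) · (1/2) = 561/2 = 561/2 ≈ 280.500000.

E[X] = 561/2 = 280.500000.


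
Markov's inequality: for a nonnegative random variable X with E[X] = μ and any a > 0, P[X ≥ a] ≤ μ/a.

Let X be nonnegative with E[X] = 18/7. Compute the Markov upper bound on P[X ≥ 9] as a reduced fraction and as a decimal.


μ = E[X] = 18/7, a = 9.
Markov: P[X ≥ 9] ≤ μ/a = (18/7)/9 = 2/7.
Numerically: ≈ 0.285714.
(Since a = 9 > μ = 2.571429, the bound 2/7 is < 1 and informative.)

P[X ≥ 9] ≤ 2/7 ≈ 0.285714.


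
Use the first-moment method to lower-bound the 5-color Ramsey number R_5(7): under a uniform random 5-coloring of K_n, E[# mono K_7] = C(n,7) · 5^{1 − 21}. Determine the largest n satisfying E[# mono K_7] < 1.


We need C(n, 7) · 5^{1 − 21} < 1, i.e. C(n, 7) < 5^{21 − 1} = 95367431640625.
Check values of n near the boundary:
  n = 332: C(332, 7) = 82772214646616; 82772214646616 < 95367431640625? YES
  n = 333: C(333, 7) = 84549532139028; 84549532139028 < 95367431640625? YES
  n = 334: C(334, 7) = 86359460961576; 86359460961576 < 95367431640625? YES
  n = 335: C(335, 7) = 88202498238195; 88202498238195 < 95367431640625? YES
  n = 336: C(336, 7) = 90079147136880; 90079147136880 < 95367431640625? YES
  n = 337: C(337, 7) = 91989916924632; 91989916924632 < 95367431640625? YES
  n = 338: C(338, 7) = 93935323022736; 93935323022736 < 95367431640625? YES
  n = 339: C(339, 7) = 95915887062372; 95915887062372 < 95367431640625? NO
  n = 340: C(340, 7) = 97932136940560; 97932136940560 < 95367431640625? NO
  n = 341: C(341, 7) = 99984606876440; 99984606876440 < 95367431640625? NO
The largest n with C(n, 7) < 95367431640625 is n = 338 (where E[X] = 93935323022736/95367431640625 ≈ 0.984983). Hence R_5(7) > 338, i.e. R_5(7) ≥ 339.

Largest n = 338; hence R_5(7) > 338.


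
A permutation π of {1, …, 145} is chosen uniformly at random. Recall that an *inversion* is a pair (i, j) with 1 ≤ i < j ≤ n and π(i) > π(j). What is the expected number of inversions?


Write X = Σ X_I over the C(145, 2) = 10440 pairs i < j, with X_I the indicator of one inversion.
There are 10440 indicators.
For each fixed pair i < j, the values π(i) and π(j) are two distinct elements of {1, …, 145} in uniformly random order; by symmetry P[π(i) > π(j)] = 1/2.
By linearity: E[X] = 10440 · (1/2) = C(145, 2) · (1/2) = 10440/2 = 5220 ≈ 5220.000000.

E[X] = 5220 = 5220.000000.


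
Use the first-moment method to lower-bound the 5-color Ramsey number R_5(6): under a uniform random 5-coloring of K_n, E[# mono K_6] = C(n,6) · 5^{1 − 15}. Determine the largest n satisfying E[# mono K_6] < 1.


We need C(n, 6) · 5^{1 − 15} < 1, i.e. C(n, 6) < 5^{15 − 1} = 6103515625.
Check values of n near the boundary:
  n = 125: C(125, 6) = 4690625500; 4690625500 < 6103515625? YES
  n = 126: C(126, 6) = 4925156775; 4925156775 < 6103515625? YES
  n = 127: C(127, 6) = 5169379425; 5169379425 < 6103515625? YES
  n = 128: C(128, 6) = 5423611200; 5423611200 < 6103515625? YES
  n = 129: C(129, 6) = 5688177600; 5688177600 < 6103515625? YES
  n = 130: C(130, 6) = 5963412000; 5963412000 < 6103515625? YES
  n = 131: C(131, 6) = 6249655776; 6249655776 < 6103515625? NO
  n = 132: C(132, 6) = 6547258432; 6547258432 < 6103515625? NO
  n = 133: C(133, 6) = 6856577728; 6856577728 < 6103515625? NO
The largest n with C(n, 6) < 6103515625 is n = 130 (where E[X] = 47707296/48828125 ≈ 0.9770454). Hence R_5(6) > 130, i.e. R_5(6) ≥ 131.

Largest n = 130; hence R_5(6) > 130.


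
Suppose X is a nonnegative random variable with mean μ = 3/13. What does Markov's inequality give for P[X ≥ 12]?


μ = E[X] = 3/13, a = 12.
Markov: P[X ≥ 12] ≤ μ/a = (3/13)/12 = 1/52.
Numerically: ≈ 0.0192.
(Since a = 12 > μ = 0.2308, the bound 1/52 is < 1 and informative.)

P[X ≥ 12] ≤ 1/52 ≈ 0.0192.


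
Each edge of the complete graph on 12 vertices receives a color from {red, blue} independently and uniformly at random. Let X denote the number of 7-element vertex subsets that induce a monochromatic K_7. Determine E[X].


Let X = Σ_S X_S over the C(12, 7) = 792 subsets S of size 7, where X_S = 1 if the K_7 on S is monochromatic.
For a fixed S, the K_7 on S has C(7, 2) = 21 edges. P[all 21 edges red] = (1/2)^21, and likewise for blue, so P[monochromatic] = 2·(1/2)^21 = 2^{1 − 21} = 1/1048576.
Summing: E[X] = C(12, 7) · 2^{1 − 21} = 792 · 1/1048576 = 99/131072.
Numerically: E[X] ≈ 0.001.

E[X] = C(12,7)·2^(1−C(7,2)) = 99/131072 ≈ 0.001.


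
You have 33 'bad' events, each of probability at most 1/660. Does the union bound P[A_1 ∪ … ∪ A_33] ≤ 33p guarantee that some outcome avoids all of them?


Union bound: P[∪_{i=1}^{33} A_i] ≤ Σ_i P[A_i] ≤ 33·p = 33·(1/660) = 1/20.
Numerically: 1/20 ≈ 0.0500000.
Is 1/20 < 1? YES.
Since P[∪ A_i] ≤ 1/20 < 1, the complement has P[∩ A_i^c] ≥ 1 − 1/20 = 19/20 > 0, so some outcome avoids every A_i.

33·p = 1/20 ≈ 0.0500000; existence CERTIFIED by the union bound.


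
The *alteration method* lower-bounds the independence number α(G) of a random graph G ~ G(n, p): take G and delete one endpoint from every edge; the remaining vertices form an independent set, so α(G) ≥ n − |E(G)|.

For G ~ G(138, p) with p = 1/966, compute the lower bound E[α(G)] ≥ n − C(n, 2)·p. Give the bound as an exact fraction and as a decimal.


E[|E(G)|] = C(138, 2)·p = 9453 · (1/966) = 137/14.
E[α(G)] ≥ n − E[|E(G)|] = 138 − 137/14 = 1795/14.
Numerically: ≈ 128.214.
(This is only a lower bound; the true E[α(G)] may be larger.)

E[α(G)] ≥ 1795/14 ≈ 128.214.


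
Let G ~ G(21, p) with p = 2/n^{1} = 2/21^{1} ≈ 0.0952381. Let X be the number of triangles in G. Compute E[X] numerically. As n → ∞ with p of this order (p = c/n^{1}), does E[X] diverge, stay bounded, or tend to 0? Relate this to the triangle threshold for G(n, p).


Number of potential triangles: C(21, 3) = 1330.
Each occurs with probability p³ ≈ (0.0952381)³ ≈ 8.63837599e-04.
By linearity: E[X] = C(21, 3)·p³ ≈ 1330 · 8.63837599e-04 ≈ 1.148904.
Here α = 1, so p = 2/n is exactly at the triangle threshold p ~ 1/n. Asymptotically E[X] → c³/6 = 2³/6 = 4/3 ≈ 1.333333, a bounded constant. In this regime the triangle count is asymptotically Poisson(c³/6).

E[X] ≈ 1.148904; in regime p = Θ(1/n^{1}) E[X] stays bounded (at the triangle threshold p ~ 1/n).


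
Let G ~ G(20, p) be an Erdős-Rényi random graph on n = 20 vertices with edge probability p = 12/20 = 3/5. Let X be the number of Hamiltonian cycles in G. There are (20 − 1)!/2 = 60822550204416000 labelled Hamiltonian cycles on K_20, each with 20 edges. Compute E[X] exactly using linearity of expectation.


K_20 has (20 − 1)!/2 = 60822550204416000 labelled Hamiltonian cycles.
For each such Hamiltonian cycle H, let X_H = 1 if all 20 edges of H are present in G. Then P[X_H = 1] = p^{20} = (3/5)^{20} = 3486784401/95367431640625.
By linearity of expectation: E[X] = Σ_H E[X_H] = 60822550204416000 · p^{20} = 60822550204416000 · 3486784401/95367431640625 = 1696600954254376560918528/762939453125.
Numerically: E[X] ≈ 2.22e+12.

E[X] = 60822550204416000 · (3/5)^{20} = 1696600954254376560918528/762939453125 ≈ 2.22e+12.


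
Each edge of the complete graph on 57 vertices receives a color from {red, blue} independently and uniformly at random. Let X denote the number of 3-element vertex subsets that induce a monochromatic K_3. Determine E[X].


Let X = Σ_S X_S over the C(57, 3) = 29260 subsets S of size 3, where X_S = 1 if the K_3 on S is monochromatic.
For a fixed S, the K_3 on S has C(3, 2) = 3 edges. P[all 3 edges red] = (1/2)^3, and likewise for blue, so P[monochromatic] = 2·(1/2)^3 = 2^{1 − 3} = 1/4.
By linearity of expectation: E[X] = C(57, 3) · 2^{1 − 3} = 29260 · 1/4 = 7315.
Numerically: E[X] ≈ 7315.0000.

E[X] = C(57,3)·2^(1−C(3,2)) = 7315 ≈ 7315.0000.


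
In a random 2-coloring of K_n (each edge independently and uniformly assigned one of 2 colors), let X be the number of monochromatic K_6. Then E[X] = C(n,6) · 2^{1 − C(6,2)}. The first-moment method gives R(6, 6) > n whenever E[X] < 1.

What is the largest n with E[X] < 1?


We need C(n, 6) · 2^{1 − 15} < 1, i.e. C(n, 6) < 2^{15 − 1} = 16384.
Check values of n near the boundary:
  n = 15: C(15, 6) = 5005; 5005 < 16384? YES
  n = 16: C(16, 6) = 8008; 8008 < 16384? YES
  n = 17: C(17, 6) = 12376; 12376 < 16384? YES
  n = 18: C(18, 6) = 18564; 18564 < 16384? NO
The largest n with C(n, 6) < 16384 is n = 17 (where E[X] = 1547/2048 ≈ 0.755). Hence R(6, 6) > 17, i.e. R(6, 6) ≥ 18.

Largest n = 17; hence R(6, 6) > 17.


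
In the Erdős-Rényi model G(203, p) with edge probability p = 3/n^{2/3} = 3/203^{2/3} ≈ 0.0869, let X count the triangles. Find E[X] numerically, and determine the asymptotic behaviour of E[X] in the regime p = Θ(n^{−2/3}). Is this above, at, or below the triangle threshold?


Number of potential triangles: C(203, 3) = 1373701.
Each occurs with probability p³ ≈ (0.0869)³ ≈ 6.55197e-04.
By linearity: E[X] = C(203, 3)·p³ ≈ 1373701 · 6.55197e-04 ≈ 900.044.
Since α = 2/3 < 1, p = c/n^{2/3} ≫ 1/n is above the triangle threshold p ~ 1/n. Asymptotically E[X] ~ (c³/6)·n^{3(1−α)} = (3³/6)·n^{1} → ∞; triangles are abundant w.h.p.

E[X] ≈ 900.044; in regime p = Θ(1/n^{2/3}) E[X] diverges (above the triangle threshold p ~ 1/n).


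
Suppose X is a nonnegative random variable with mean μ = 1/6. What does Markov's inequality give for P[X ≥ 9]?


μ = E[X] = 1/6, a = 9.
Markov: P[X ≥ 9] ≤ μ/a = (1/6)/9 = 1/54.
Numerically: ≈ 0.01852.
(Since a = 9 > μ = 0.16667, the bound 1/54 is < 1 and informative.)

P[X ≥ 9] ≤ 1/54 ≈ 0.01852.


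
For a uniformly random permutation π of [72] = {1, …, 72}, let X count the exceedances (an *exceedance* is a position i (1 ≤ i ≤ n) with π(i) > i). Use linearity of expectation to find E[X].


Write X = Σ_{i=1}^{72} X_i, where X_i = 1_{π(i) > i}.
For each fixed i, π(i) is uniform over {1, …, 72} (marginal of a uniform permutation), so P[π(i) > i] = (n − i)/n. Summing: Σ_{i=1}^{72} (n − i)/n = (0 + 1 + … + 71)/72 = 72(72 − 1)/(2·72) = (72 − 1)/2.
Hence E[X] = Σ_{i=1}^{72} (72 − i)/72 = 71/2 ≈ 35.500.

E[X] = 71/2 = 35.500.


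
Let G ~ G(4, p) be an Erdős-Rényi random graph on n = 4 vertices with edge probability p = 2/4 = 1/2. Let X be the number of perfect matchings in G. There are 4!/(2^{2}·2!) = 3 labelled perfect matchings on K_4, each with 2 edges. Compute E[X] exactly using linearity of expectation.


K_4 has 4!/(2^{2}·2!) = 3 labelled perfect matchings.
For each such perfect matching H, let X_H = 1 if all 2 edges of H are present in G. Then P[X_H = 1] = p^{2} = (1/2)^{2} = 1/4.
Summing the indicators: E[X] = Σ_H E[X_H] = 3 · p^{2} = 3 · 1/4 = 3/4.
Numerically: E[X] ≈ 0.75.

E[X] = 3 · (1/2)^{2} = 3/4 ≈ 0.75.


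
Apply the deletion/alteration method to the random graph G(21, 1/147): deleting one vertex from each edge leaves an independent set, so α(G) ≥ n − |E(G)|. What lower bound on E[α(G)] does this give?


E[|E(G)|] = C(21, 2)·p = 210 · (1/147) = 10/7.
E[α(G)] ≥ n − E[|E(G)|] = 21 − 10/7 = 137/7.
Numerically: ≈ 19.571429.
(This is only a lower bound; the true E[α(G)] may be larger.)

E[α(G)] ≥ 137/7 ≈ 19.571429.


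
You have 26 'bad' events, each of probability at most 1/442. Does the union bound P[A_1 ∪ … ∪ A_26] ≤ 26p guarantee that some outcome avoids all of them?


Union bound: P[∪_{i=1}^{26} A_i] ≤ Σ_i P[A_i] ≤ 26·p = 26·(1/442) = 1/17.
Numerically: 1/17 ≈ 0.0588235.
Is 1/17 < 1? YES.
Since P[∪ A_i] ≤ 1/17 < 1, the complement has P[∩ A_i^c] ≥ 1 − 1/17 = 16/17 > 0, so some outcome avoids every A_i.

26·p = 1/17 ≈ 0.0588235; existence CERTIFIED by the union bound.


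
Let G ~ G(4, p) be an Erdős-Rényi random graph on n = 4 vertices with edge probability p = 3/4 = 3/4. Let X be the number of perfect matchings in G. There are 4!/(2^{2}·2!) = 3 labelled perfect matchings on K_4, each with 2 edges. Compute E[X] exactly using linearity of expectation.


K_4 has 4!/(2^{2}·2!) = 3 labelled perfect matchings.
For each such perfect matching H, let X_H = 1 if all 2 edges of H are present in G. Then P[X_H = 1] = p^{2} = (3/4)^{2} = 9/16.
By linearity of expectation: E[X] = Σ_H E[X_H] = 3 · p^{2} = 3 · 9/16 = 27/16.
Numerically: E[X] ≈ 1.6875.

E[X] = 3 · (3/4)^{2} = 27/16 ≈ 1.6875.
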